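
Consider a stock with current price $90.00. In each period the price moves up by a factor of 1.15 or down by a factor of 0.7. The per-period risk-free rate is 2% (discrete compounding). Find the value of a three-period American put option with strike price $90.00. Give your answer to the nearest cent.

$12.03

Risk-neutral probability p = (1 + 0.02 − 0.7)/(1.15 − 0.7) = 0.3200/0.4500 = 0.7111
Terminal stock prices: S_uuu = 136.9, S_uud = 83.32, S_udd = 50.71, S_ddd = 30.87
Terminal payoffs (K − S): max(-46.88, 0) = 0, max(6.683, 0) = 6.683, max(39.29, 0) = 39.29, max(59.13, 0) = 59.13
Node uu (S = 119): continuation = 1/1.02·[0.7111·0.0000 + 0.2889·6.6825] = 1.8926; exercise value = 0.0000 ≤ continuation, so V_uu = 1.8926
Node ud (S = 72.45): continuation = 1/1.02·[0.7111·6.6825 + 0.2889·39.2850] = 15.7853; exercise value = 17.5500 > continuation, so V_ud = 17.5500 (exercise)
Node dd (S = 44.1): continuation = 1/1.02·[0.7111·39.2850 + 0.2889·59.1300] = 44.1353; exercise value = 45.9000 > continuation, so V_dd = 45.9000 (exercise)
Node u (S = 103.5): continuation = 1/1.02·[0.7111·1.8926 + 0.2889·17.5500] = 6.2901; exercise value = 0.0000 ≤ continuation, so V_u = 6.2901
Node d (S = 63): continuation = 1/1.02·[0.7111·17.5500 + 0.2889·45.9000] = 25.2353; exercise value = 27.0000 > continuation, so V_d = 27.0000 (exercise)
Node 0 (S = 90): continuation = 1/1.02·[0.7111·6.2901 + 0.2889·27.0000] = 12.0323; exercise value = 0.0000 ≤ continuation, so V_0 = 12.0323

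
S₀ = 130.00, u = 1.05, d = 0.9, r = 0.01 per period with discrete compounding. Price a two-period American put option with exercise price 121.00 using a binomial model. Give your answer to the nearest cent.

1.09

Risk-neutral probability p = (1 + 0.01 − 0.9)/(1.05 − 0.9) = 0.1100/0.1500 = 0.7333
Terminal stock prices: S_uu = 143.3, S_ud = 122.9, S_dd = 105.3
Terminal payoffs (K − S): max(-22.33, 0) = 0, max(-1.85, 0) = 0, max(15.7, 0) = 15.7
Node u (S = 136.5): continuation = 1/1.01·[0.7333·0.0000 + 0.2667·0.0000] = 0.0000; exercise value = 0.0000 ≤ continuation, so V_u = 0.0000
Node d (S = 117): continuation = 1/1.01·[0.7333·0.0000 + 0.2667·15.7000] = 4.1452; exercise value = 4.0000 ≤ continuation, so V_d = 4.1452
Node 0 (S = 130): continuation = 1/1.01·[0.7333·0.0000 + 0.2667·4.1452] = 1.0944; exercise value = 0.0000 ≤ continuation, so V_0 = 1.0944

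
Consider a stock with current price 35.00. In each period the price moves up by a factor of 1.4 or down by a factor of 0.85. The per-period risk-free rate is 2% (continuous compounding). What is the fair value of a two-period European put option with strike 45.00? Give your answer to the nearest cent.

10.41

Risk-neutral probability p = (e^0.02 − 0.85)/(1.4 − 0.85) = 0.1702/0.5500 = 0.3095
Terminal stock prices: S_uu = 68.6, S_ud = 41.65, S_dd = 25.29
Terminal payoffs (K − S): max(-23.6, 0) = 0, max(3.35, 0) = 3.35, max(19.71, 0) = 19.71
Node u (S = 49): V_u = e^(−0.02)·[0.3095·0.0000 + 0.6905·3.3500] = 2.2675
Node d (S = 29.75): V_d = e^(−0.02)·[0.3095·3.3500 + 0.6905·19.7125] = 14.3589
Node 0 (S = 35): V_0 = e^(−0.02)·[0.3095·2.2675 + 0.6905·14.3589] = 10.4069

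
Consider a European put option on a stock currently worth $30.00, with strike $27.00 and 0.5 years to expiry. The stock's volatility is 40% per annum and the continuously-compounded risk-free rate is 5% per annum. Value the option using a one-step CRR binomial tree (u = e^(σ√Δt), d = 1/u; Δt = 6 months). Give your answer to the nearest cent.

$2.25

CRR parameters: u = e^(σ√Δt) = e^(0.4·√0.5) = 1.3269, d = 1/u = 0.7536
Per-period rate: rΔt = 0.05·0.5 = 0.025, so R = e^0.025 = 1.0253
Risk-neutral probability p = (e^0.025 − 0.7536)/(1.3269 − 0.7536) = 0.2717/0.5733 = 0.4739
Terminal stock prices: S_u = 39.81, S_d = 22.61
Terminal payoffs (K − S): max(-12.81, 0) = 0, max(4.391, 0) = 4.391
Node 0 (S = 30): V_0 = e^(−0.025)·[0.4739·0.0000 + 0.5261·4.3909] = 2.2529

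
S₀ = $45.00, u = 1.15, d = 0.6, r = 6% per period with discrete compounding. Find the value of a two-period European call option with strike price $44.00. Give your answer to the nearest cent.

Risk-neutral probability p = (1 + 0.06 − 0.6)/(1.15 − 0.6) = 0.4600/0.5500 = 0.8364
Terminal stock prices: S_uu = 59.51, S_ud = 31.05, S_dd = 16.2
Terminal payoffs (S − K): max(15.51, 0) = 15.51, max(-12.95, 0) = 0, max(-27.8, 0) = 0
Node u (S = 51.75): V_u = 1/1.06·[0.8364·15.5125 + 0.1636·0.0000] = 12.2397
Node d (S = 27): V_d = 1/1.06·[0.8364·0.0000 + 0.1636·0.0000] = 0.0000
Node 0 (S = 45): V_0 = 1/1.06·[0.8364·12.2397 + 0.1636·0.0000] = 9.6574

$9.66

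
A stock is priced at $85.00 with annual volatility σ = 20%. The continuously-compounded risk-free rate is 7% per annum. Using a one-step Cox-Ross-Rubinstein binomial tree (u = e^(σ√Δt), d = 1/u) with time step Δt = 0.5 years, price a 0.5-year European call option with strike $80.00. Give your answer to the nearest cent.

CRR parameters: u = e^(σ√Δt) = e^(0.2·√0.5) = 1.1519, d = 1/u = 0.8681
Per-period rate: rΔt = 0.07·0.5 = 0.035, so R = e^0.035 = 1.0356
Risk-neutral probability p = (e^0.035 − 0.8681)/(1.1519 − 0.8681) = 0.1675/0.2838 = 0.5902
Terminal stock prices: S_u = 97.91, S_d = 73.79
Terminal payoffs (S − K): max(17.91, 0) = 17.91, max(-6.21, 0) = 0
Node 0 (S = 85): V_0 = e^(−0.035)·[0.5902·17.9123 + 0.4098·0.0000] = 10.2086

$10.21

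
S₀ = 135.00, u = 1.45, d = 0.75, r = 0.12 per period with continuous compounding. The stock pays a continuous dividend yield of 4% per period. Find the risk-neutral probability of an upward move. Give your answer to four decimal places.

p = 0.4761

Per-period risk-free factor R = e^0.12 = 1.1275; dividend-adjusted growth = e^(0.12−0.04) = 1.0833.
Risk-neutral probability p = (1.0833 − 0.75)/(1.45 − 0.75) = 0.3333/0.7000 = 0.4761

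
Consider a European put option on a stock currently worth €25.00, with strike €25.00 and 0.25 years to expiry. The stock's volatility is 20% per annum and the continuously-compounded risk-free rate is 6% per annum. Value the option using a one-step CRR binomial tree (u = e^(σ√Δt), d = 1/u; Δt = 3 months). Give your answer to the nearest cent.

CRR parameters: u = e^(σ√Δt) = e^(0.2·√0.25) = 1.1052, d = 1/u = 0.9048
Per-period rate: rΔt = 0.06·0.25 = 0.015, so R = e^0.015 = 1.0151
Risk-neutral probability p = (e^0.015 − 0.9048)/(1.1052 − 0.9048) = 0.1103/0.2003 = 0.5505
Terminal stock prices: S_u = 27.63, S_d = 22.62
Terminal payoffs (K − S): max(-2.629, 0) = 0, max(2.379, 0) = 2.379
Node 0 (S = 25): V_0 = e^(−0.015)·[0.5505·0.0000 + 0.4495·2.3791] = 1.0536

€1.05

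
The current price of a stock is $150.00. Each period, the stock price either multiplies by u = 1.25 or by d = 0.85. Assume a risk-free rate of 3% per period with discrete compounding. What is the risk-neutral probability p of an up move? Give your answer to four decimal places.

p = 0.4500

Risk-neutral probability p = (1 + 0.03 − 0.85)/(1.25 − 0.85) = 0.1800/0.4000 = 0.4500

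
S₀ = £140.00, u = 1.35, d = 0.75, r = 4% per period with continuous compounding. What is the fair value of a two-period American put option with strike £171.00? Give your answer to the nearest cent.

£39.42

Risk-neutral probability p = (e^0.04 − 0.75)/(1.35 − 0.75) = 0.2908/0.6000 = 0.4847
Terminal stock prices: S_uu = 255.2, S_ud = 141.8, S_dd = 78.75
Terminal payoffs (K − S): max(-84.15, 0) = 0, max(29.25, 0) = 29.25, max(92.25, 0) = 92.25
Node u (S = 189): continuation = e^(−0.04)·[0.4847·0.0000 + 0.5153·29.2500] = 14.4820; exercise value = 0.0000 ≤ continuation, so V_u = 14.4820
Node d (S = 105): continuation = e^(−0.04)·[0.4847·29.2500 + 0.5153·92.2500] = 59.2950; exercise value = 66.0000 > continuation, so V_d = 66.0000 (exercise)
Node 0 (S = 140): continuation = e^(−0.04)·[0.4847·14.4820 + 0.5153·66.0000] = 39.4212; exercise value = 31.0000 ≤ continuation, so V_0 = 39.4212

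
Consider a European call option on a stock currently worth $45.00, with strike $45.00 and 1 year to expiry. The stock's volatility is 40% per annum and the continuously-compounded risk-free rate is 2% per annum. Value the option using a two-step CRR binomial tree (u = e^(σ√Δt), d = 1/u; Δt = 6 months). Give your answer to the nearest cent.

CRR parameters: u = e^(σ√Δt) = e^(0.4·√0.5) = 1.3269, d = 1/u = 0.7536
Per-period rate: rΔt = 0.02·0.5 = 0.01, so R = e^0.01 = 1.0101
Risk-neutral probability p = (e^0.01 − 0.7536)/(1.3269 − 0.7536) = 0.2564/0.5733 = 0.4473
Terminal stock prices: S_uu = 79.23, S_ud = 45, S_dd = 25.56
Terminal payoffs (S − K): max(34.23, 0) = 34.23, max(0, 0) = 0, max(-19.44, 0) = 0
Node u (S = 59.71): V_u = e^(−0.01)·[0.4473·34.2294 + 0.5527·0.0000] = 15.1581
Node d (S = 33.91): V_d = e^(−0.01)·[0.4473·0.0000 + 0.5527·0.0000] = 0.0000
Node 0 (S = 45): V_0 = e^(−0.01)·[0.4473·15.1581 + 0.5527·0.0000] = 6.7126

$6.71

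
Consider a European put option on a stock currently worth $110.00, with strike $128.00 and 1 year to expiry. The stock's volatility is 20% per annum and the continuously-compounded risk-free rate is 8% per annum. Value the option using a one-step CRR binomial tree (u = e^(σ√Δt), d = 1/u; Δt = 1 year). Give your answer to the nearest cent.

CRR parameters: u = e^(σ√Δt) = e^(0.2·√1) = 1.2214, d = 1/u = 0.8187
Per-period rate: rΔt = 0.08·1 = 0.08, so R = e^0.08 = 1.0833
Risk-neutral probability p = (e^0.08 − 0.8187)/(1.2214 − 0.8187) = 0.2646/0.4027 = 0.6570
Terminal stock prices: S_u = 134.4, S_d = 90.06
Terminal payoffs (K − S): max(-6.354, 0) = 0, max(37.94, 0) = 37.94
Node 0 (S = 110): V_0 = e^(−0.08)·[0.6570·0.0000 + 0.3430·37.9396] = 12.0127

$12.01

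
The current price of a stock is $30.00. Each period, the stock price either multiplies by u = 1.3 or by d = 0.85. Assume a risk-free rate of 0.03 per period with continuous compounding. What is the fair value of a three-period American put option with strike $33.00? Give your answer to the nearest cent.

$5.09

Risk-neutral probability p = (e^0.03 − 0.85)/(1.3 − 0.85) = 0.1805/0.4500 = 0.4010
Terminal stock prices: S_uuu = 65.91, S_uud = 43.09, S_udd = 28.18, S_ddd = 18.42
Terminal payoffs (K − S): max(-32.91, 0) = 0, max(-10.09, 0) = 0, max(4.823, 0) = 4.823, max(14.58, 0) = 14.58
Node uu (S = 50.7): continuation = e^(−0.03)·[0.4010·0.0000 + 0.5990·0.0000] = 0.0000; exercise value = 0.0000 ≤ continuation, so V_uu = 0.0000
Node ud (S = 33.15): continuation = e^(−0.03)·[0.4010·0.0000 + 0.5990·4.8225] = 2.8033; exercise value = 0.0000 ≤ continuation, so V_ud = 2.8033
Node dd (S = 21.67): continuation = e^(−0.03)·[0.4010·4.8225 + 0.5990·14.5763] = 10.3497; exercise value = 11.3250 > continuation, so V_dd = 11.3250 (exercise)
Node u (S = 39): continuation = e^(−0.03)·[0.4010·0.0000 + 0.5990·2.8033] = 1.6295; exercise value = 0.0000 ≤ continuation, so V_u = 1.6295
Node d (S = 25.5): continuation = e^(−0.03)·[0.4010·2.8033 + 0.5990·11.3250] = 7.6740; exercise value = 7.5000 ≤ continuation, so V_d = 7.6740
Node 0 (S = 30): continuation = e^(−0.03)·[0.4010·1.6295 + 0.5990·7.6740] = 5.0949; exercise value = 3.0000 ≤ continuation, so V_0 = 5.0949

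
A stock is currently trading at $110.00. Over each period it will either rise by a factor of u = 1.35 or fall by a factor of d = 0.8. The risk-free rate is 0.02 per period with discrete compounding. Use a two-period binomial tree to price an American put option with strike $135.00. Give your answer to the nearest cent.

Risk-neutral probability p = (1 + 0.02 − 0.8)/(1.35 − 0.8) = 0.2200/0.5500 = 0.4000
Terminal stock prices: S_uu = 200.5, S_ud = 118.8, S_dd = 70.4
Terminal payoffs (K − S): max(-65.48, 0) = 0, max(16.2, 0) = 16.2, max(64.6, 0) = 64.6
Node u (S = 148.5): continuation = 1/1.02·[0.4000·0.0000 + 0.6000·16.2000] = 9.5294; exercise value = 0.0000 ≤ continuation, so V_u = 9.5294
Node d (S = 88): continuation = 1/1.02·[0.4000·16.2000 + 0.6000·64.6000] = 44.3529; exercise value = 47.0000 > continuation, so V_d = 47.0000 (exercise)
Node 0 (S = 110): continuation = 1/1.02·[0.4000·9.5294 + 0.6000·47.0000] = 31.3841; exercise value = 25.0000 ≤ continuation, so V_0 = 31.3841

$31.38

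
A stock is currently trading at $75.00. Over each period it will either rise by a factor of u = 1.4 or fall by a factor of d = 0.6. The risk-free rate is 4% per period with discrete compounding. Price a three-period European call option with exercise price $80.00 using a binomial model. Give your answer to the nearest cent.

Risk-neutral probability p = (1 + 0.04 − 0.6)/(1.4 − 0.6) = 0.4400/0.8000 = 0.5500
Terminal stock prices: S_uuu = 205.8, S_uud = 88.2, S_udd = 37.8, S_ddd = 16.2
Terminal payoffs (S − K): max(125.8, 0) = 125.8, max(8.2, 0) = 8.2, max(-42.2, 0) = 0, max(-63.8, 0) = 0
Node uu (S = 147): V_uu = 1/1.04·[0.5500·125.8000 + 0.4500·8.2000] = 70.0769
Node ud (S = 63): V_ud = 1/1.04·[0.5500·8.2000 + 0.4500·0.0000] = 4.3365
Node dd (S = 27): V_dd = 1/1.04·[0.5500·0.0000 + 0.4500·0.0000] = 0.0000
Node u (S = 105): V_u = 1/1.04·[0.5500·70.0769 + 0.4500·4.3365] = 38.9363
Node d (S = 45): V_d = 1/1.04·[0.5500·4.3365 + 0.4500·0.0000] = 2.2934
Node 0 (S = 75): V_0 = 1/1.04·[0.5500·38.9363 + 0.4500·2.2934] = 21.5836

$21.58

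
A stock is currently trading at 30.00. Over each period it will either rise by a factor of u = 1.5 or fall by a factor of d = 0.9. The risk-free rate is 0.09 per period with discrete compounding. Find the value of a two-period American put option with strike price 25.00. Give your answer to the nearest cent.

0.28

Risk-neutral probability p = (1 + 0.09 − 0.9)/(1.5 − 0.9) = 0.1900/0.6000 = 0.3167
Terminal stock prices: S_uu = 67.5, S_ud = 40.5, S_dd = 24.3
Terminal payoffs (K − S): max(-42.5, 0) = 0, max(-15.5, 0) = 0, max(0.7, 0) = 0.7
Node u (S = 45): continuation = 1/1.09·[0.3167·0.0000 + 0.6833·0.0000] = 0.0000; exercise value = 0.0000 ≤ continuation, so V_u = 0.0000
Node d (S = 27): continuation = 1/1.09·[0.3167·0.0000 + 0.6833·0.7000] = 0.4388; exercise value = 0.0000 ≤ continuation, so V_d = 0.4388
Node 0 (S = 30): continuation = 1/1.09·[0.3167·0.0000 + 0.6833·0.4388] = 0.2751; exercise value = 0.0000 ≤ continuation, so V_0 = 0.2751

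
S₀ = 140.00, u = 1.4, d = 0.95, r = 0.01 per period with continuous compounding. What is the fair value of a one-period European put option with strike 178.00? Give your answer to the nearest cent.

Risk-neutral probability p = (e^0.01 − 0.95)/(1.4 − 0.95) = 0.0601/0.4500 = 0.1334
Terminal stock prices: S_u = 196, S_d = 133
Terminal payoffs (K − S): max(-18, 0) = 0, max(45, 0) = 45
Node 0 (S = 140): V_0 = e^(−0.01)·[0.1334·0.0000 + 0.8666·45.0000] = 38.6070

38.61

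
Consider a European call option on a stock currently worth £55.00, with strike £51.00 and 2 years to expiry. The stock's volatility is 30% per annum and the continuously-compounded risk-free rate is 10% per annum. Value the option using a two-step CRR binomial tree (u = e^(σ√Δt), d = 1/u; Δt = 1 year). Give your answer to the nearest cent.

CRR parameters: u = e^(σ√Δt) = e^(0.3·√1) = 1.3499, d = 1/u = 0.7408
Per-period rate: rΔt = 0.1·1 = 0.1, so R = e^0.1 = 1.1052
Risk-neutral probability p = (e^0.1 − 0.7408)/(1.3499 − 0.7408) = 0.3644/0.6090 = 0.5982
Terminal stock prices: S_uu = 100.2, S_ud = 55, S_dd = 30.18
Terminal payoffs (S − K): max(49.22, 0) = 49.22, max(4, 0) = 4, max(-20.82, 0) = 0
Node u (S = 74.24): V_u = e^(−0.1)·[0.5982·49.2165 + 0.4018·4.0000] = 28.0955
Node d (S = 40.75): V_d = e^(−0.1)·[0.5982·4.0000 + 0.4018·0.0000] = 2.1652
Node 0 (S = 55): V_0 = e^(−0.1)·[0.5982·28.0955 + 0.4018·2.1652] = 15.9955

£16.00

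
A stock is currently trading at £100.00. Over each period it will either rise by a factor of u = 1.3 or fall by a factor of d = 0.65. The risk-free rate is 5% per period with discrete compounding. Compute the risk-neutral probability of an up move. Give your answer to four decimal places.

Risk-neutral probability p = (1 + 0.05 − 0.65)/(1.3 − 0.65) = 0.4000/0.6500 = 0.6154

p = 0.6154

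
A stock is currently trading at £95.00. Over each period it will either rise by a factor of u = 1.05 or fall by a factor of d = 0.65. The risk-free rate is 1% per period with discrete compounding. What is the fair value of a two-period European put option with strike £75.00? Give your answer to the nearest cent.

£2.13

Risk-neutral probability p = (1 + 0.01 − 0.65)/(1.05 − 0.65) = 0.3600/0.4000 = 0.9000
Terminal stock prices: S_uu = 104.7, S_ud = 64.84, S_dd = 40.14
Terminal payoffs (K − S): max(-29.74, 0) = 0, max(10.16, 0) = 10.16, max(34.86, 0) = 34.86
Node u (S = 99.75): V_u = 1/1.01·[0.9000·0.0000 + 0.1000·10.1625] = 1.0062
Node d (S = 61.75): V_d = 1/1.01·[0.9000·10.1625 + 0.1000·34.8625] = 12.5074
Node 0 (S = 95): V_0 = 1/1.01·[0.9000·1.0062 + 0.1000·12.5074] = 2.1350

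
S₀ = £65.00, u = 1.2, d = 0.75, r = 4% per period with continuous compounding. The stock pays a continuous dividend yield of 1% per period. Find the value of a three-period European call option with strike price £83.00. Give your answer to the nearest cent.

£6.30

Per-period risk-free factor R = e^0.04 = 1.0408; dividend-adjusted growth = e^(0.04−0.01) = 1.0305.
Risk-neutral probability p = (1.0305 − 0.75)/(1.2 − 0.75) = 0.2805/0.4500 = 0.6232
Terminal stock prices: S_uuu = 112.3, S_uud = 70.2, S_udd = 43.88, S_ddd = 27.42
Terminal payoffs (S − K): max(29.32, 0) = 29.32, max(-12.8, 0) = 0, max(-39.12, 0) = 0, max(-55.58, 0) = 0
Node uu (S = 93.6): V_uu = e^(−0.04)·[0.6232·29.3200 + 0.3768·0.0000] = 17.5567
Node ud (S = 58.5): V_ud = e^(−0.04)·[0.6232·0.0000 + 0.3768·0.0000] = 0.0000
Node dd (S = 36.56): V_dd = e^(−0.04)·[0.6232·0.0000 + 0.3768·0.0000] = 0.0000
Node u (S = 78): V_u = e^(−0.04)·[0.6232·17.5567 + 0.3768·0.0000] = 10.5128
Node d (S = 48.75): V_d = e^(−0.04)·[0.6232·0.0000 + 0.3768·0.0000] = 0.0000
Node 0 (S = 65): V_0 = e^(−0.04)·[0.6232·10.5128 + 0.3768·0.0000] = 6.2950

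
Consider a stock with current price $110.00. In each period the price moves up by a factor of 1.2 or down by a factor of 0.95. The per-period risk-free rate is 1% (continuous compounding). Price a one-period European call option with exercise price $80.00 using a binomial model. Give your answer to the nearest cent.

Risk-neutral probability p = (e^0.01 − 0.95)/(1.2 − 0.95) = 0.0601/0.2500 = 0.2402
Terminal stock prices: S_u = 132, S_d = 104.5
Terminal payoffs (S − K): max(52, 0) = 52, max(24.5, 0) = 24.5
Node 0 (S = 110): V_0 = e^(−0.01)·[0.2402·52.0000 + 0.7598·24.5000] = 30.7960

$30.80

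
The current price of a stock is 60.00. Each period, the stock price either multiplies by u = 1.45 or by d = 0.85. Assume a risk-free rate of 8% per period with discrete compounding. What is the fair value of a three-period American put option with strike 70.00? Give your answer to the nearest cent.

11.68

Risk-neutral probability p = (1 + 0.08 − 0.85)/(1.45 − 0.85) = 0.2300/0.6000 = 0.3833
Terminal stock prices: S_uuu = 182.9, S_uud = 107.2, S_udd = 62.86, S_ddd = 36.85
Terminal payoffs (K − S): max(-112.9, 0) = 0, max(-37.23, 0) = 0, max(7.143, 0) = 7.143, max(33.15, 0) = 33.15
Node uu (S = 126.2): continuation = 1/1.08·[0.3833·0.0000 + 0.6167·0.0000] = 0.0000; exercise value = 0.0000 ≤ continuation, so V_uu = 0.0000
Node ud (S = 73.95): continuation = 1/1.08·[0.3833·0.0000 + 0.6167·7.1425] = 4.0783; exercise value = 0.0000 ≤ continuation, so V_ud = 4.0783
Node dd (S = 43.35): continuation = 1/1.08·[0.3833·7.1425 + 0.6167·33.1525] = 21.4648; exercise value = 26.6500 > continuation, so V_dd = 26.6500 (exercise)
Node u (S = 87): continuation = 1/1.08·[0.3833·0.0000 + 0.6167·4.0783] = 2.3286; exercise value = 0.0000 ≤ continuation, so V_u = 2.3286
Node d (S = 51): continuation = 1/1.08·[0.3833·4.0783 + 0.6167·26.6500] = 16.6644; exercise value = 19.0000 > continuation, so V_d = 19.0000 (exercise)
Node 0 (S = 60): continuation = 1/1.08·[0.3833·2.3286 + 0.6167·19.0000] = 11.6753; exercise value = 10.0000 ≤ continuation, so V_0 = 11.6753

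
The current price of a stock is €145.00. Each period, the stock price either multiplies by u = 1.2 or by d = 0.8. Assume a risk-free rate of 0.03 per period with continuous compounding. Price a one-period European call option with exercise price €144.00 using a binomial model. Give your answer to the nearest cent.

Risk-neutral probability p = (e^0.03 − 0.8)/(1.2 − 0.8) = 0.2305/0.4000 = 0.5761
Terminal stock prices: S_u = 174, S_d = 116
Terminal payoffs (S − K): max(30, 0) = 30, max(-28, 0) = 0
Node 0 (S = 145): V_0 = e^(−0.03)·[0.5761·30.0000 + 0.4239·0.0000] = 16.7733

€16.77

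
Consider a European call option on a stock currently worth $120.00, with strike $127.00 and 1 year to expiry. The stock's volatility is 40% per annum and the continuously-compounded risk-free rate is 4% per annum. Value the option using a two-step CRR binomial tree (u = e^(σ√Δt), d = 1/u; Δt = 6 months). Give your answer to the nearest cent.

CRR parameters: u = e^(σ√Δt) = e^(0.4·√0.5) = 1.3269, d = 1/u = 0.7536
Per-period rate: rΔt = 0.04·0.5 = 0.02, so R = e^0.02 = 1.0202
Risk-neutral probability p = (e^0.02 − 0.7536)/(1.3269 − 0.7536) = 0.2666/0.5733 = 0.4650
Terminal stock prices: S_uu = 211.3, S_ud = 120, S_dd = 68.16
Terminal payoffs (S − K): max(84.28, 0) = 84.28, max(-7, 0) = 0, max(-58.84, 0) = 0
Node u (S = 159.2): V_u = e^(−0.02)·[0.4650·84.2785 + 0.5350·0.0000] = 38.4132
Node d (S = 90.44): V_d = e^(−0.02)·[0.4650·0.0000 + 0.5350·0.0000] = 0.0000
Node 0 (S = 120): V_0 = e^(−0.02)·[0.4650·38.4132 + 0.5350·0.0000] = 17.5083

$17.51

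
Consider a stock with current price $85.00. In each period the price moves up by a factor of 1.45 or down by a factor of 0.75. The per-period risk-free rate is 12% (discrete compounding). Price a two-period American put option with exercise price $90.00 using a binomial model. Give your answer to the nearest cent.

Risk-neutral probability p = (1 + 0.12 − 0.75)/(1.45 − 0.75) = 0.3700/0.7000 = 0.5286
Terminal stock prices: S_uu = 178.7, S_ud = 92.44, S_dd = 47.81
Terminal payoffs (K − S): max(-88.71, 0) = 0, max(-2.438, 0) = 0, max(42.19, 0) = 42.19
Node u (S = 123.2): continuation = 1/1.12·[0.5286·0.0000 + 0.4714·0.0000] = 0.0000; exercise value = 0.0000 ≤ continuation, so V_u = 0.0000
Node d (S = 63.75): continuation = 1/1.12·[0.5286·0.0000 + 0.4714·42.1875] = 17.7575; exercise value = 26.2500 > continuation, so V_d = 26.2500 (exercise)
Node 0 (S = 85): continuation = 1/1.12·[0.5286·0.0000 + 0.4714·26.2500] = 11.0491; exercise value = 5.0000 ≤ continuation, so V_0 = 11.0491

$11.05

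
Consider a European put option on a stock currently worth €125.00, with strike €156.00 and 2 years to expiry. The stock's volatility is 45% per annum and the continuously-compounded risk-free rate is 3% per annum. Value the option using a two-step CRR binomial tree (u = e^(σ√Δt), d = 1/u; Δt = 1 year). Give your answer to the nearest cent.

CRR parameters: u = e^(σ√Δt) = e^(0.45·√1) = 1.5683, d = 1/u = 0.6376
Per-period rate: rΔt = 0.03·1 = 0.03, so R = e^0.03 = 1.0305
Risk-neutral probability p = (e^0.03 − 0.6376)/(1.5683 − 0.6376) = 0.3928/0.9307 = 0.4221
Terminal stock prices: S_uu = 307.5, S_ud = 125, S_dd = 50.82
Terminal payoffs (K − S): max(-151.5, 0) = 0, max(31, 0) = 31, max(105.2, 0) = 105.2
Node u (S = 196): V_u = e^(−0.03)·[0.4221·0.0000 + 0.5779·31.0000] = 17.3859
Node d (S = 79.7): V_d = e^(−0.03)·[0.4221·31.0000 + 0.5779·105.1788] = 71.6860
Node 0 (S = 125): V_0 = e^(−0.03)·[0.4221·17.3859 + 0.5779·71.6860] = 47.3255

€47.33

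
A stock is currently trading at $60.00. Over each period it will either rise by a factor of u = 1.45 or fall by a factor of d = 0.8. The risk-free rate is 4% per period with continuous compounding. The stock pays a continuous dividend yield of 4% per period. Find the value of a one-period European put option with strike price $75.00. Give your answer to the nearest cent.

Per-period risk-free factor R = e^0.04 = 1.0408; dividend-adjusted growth = e^(0.04−0.04) = 1.0000.
Risk-neutral probability p = (1.0000 − 0.8)/(1.45 − 0.8) = 0.2000/0.6500 = 0.3077
Terminal stock prices: S_u = 87, S_d = 48
Terminal payoffs (K − S): max(-12, 0) = 0, max(27, 0) = 27
Node 0 (S = 60): V_0 = e^(−0.04)·[0.3077·0.0000 + 0.6923·27.0000] = 17.9594

$17.96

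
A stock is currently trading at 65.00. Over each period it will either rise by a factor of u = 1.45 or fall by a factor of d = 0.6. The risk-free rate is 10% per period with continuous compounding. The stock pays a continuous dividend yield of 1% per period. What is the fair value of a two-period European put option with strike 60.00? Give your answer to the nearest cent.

6.63

Per-period risk-free factor R = e^0.1 = 1.1052; dividend-adjusted growth = e^(0.1−0.01) = 1.0942.
Risk-neutral probability p = (1.0942 − 0.6)/(1.45 − 0.6) = 0.4942/0.8500 = 0.5814
Terminal stock prices: S_uu = 136.7, S_ud = 56.55, S_dd = 23.4
Terminal payoffs (K − S): max(-76.66, 0) = 0, max(3.45, 0) = 3.45, max(36.6, 0) = 36.6
Node u (S = 94.25): V_u = e^(−0.1)·[0.5814·0.0000 + 0.4186·3.4500] = 1.3068
Node d (S = 39): V_d = e^(−0.1)·[0.5814·3.4500 + 0.4186·36.6000] = 15.6783
Node 0 (S = 65): V_0 = e^(−0.1)·[0.5814·1.3068 + 0.4186·15.6783] = 6.6261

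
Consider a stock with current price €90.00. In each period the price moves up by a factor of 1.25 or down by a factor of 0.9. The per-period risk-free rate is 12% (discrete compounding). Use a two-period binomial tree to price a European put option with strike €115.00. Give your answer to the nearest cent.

Risk-neutral probability p = (1 + 0.12 − 0.9)/(1.25 − 0.9) = 0.2200/0.3500 = 0.6286
Terminal stock prices: S_uu = 140.6, S_ud = 101.2, S_dd = 72.9
Terminal payoffs (K − S): max(-25.62, 0) = 0, max(13.75, 0) = 13.75, max(42.1, 0) = 42.1
Node u (S = 112.5): V_u = 1/1.12·[0.6286·0.0000 + 0.3714·13.7500] = 4.5599
Node d (S = 81): V_d = 1/1.12·[0.6286·13.7500 + 0.3714·42.1000] = 21.6786
Node 0 (S = 90): V_0 = 1/1.12·[0.6286·4.5599 + 0.3714·21.6786] = 9.7485

€9.75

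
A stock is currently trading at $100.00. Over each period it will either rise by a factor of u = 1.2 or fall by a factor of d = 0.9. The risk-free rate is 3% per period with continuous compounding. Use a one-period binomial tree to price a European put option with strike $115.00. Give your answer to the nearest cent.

Risk-neutral probability p = (e^0.03 − 0.9)/(1.2 − 0.9) = 0.1305/0.3000 = 0.4348
Terminal stock prices: S_u = 120, S_d = 90
Terminal payoffs (K − S): max(-5, 0) = 0, max(25, 0) = 25
Node 0 (S = 100): V_0 = e^(−0.03)·[0.4348·0.0000 + 0.5652·25.0000] = 13.7112

$13.71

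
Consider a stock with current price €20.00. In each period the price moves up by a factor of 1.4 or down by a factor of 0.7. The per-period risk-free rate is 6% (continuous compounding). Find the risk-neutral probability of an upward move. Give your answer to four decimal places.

p = 0.5169

Risk-neutral probability p = (e^0.06 − 0.7)/(1.4 − 0.7) = 0.3618/0.7000 = 0.5169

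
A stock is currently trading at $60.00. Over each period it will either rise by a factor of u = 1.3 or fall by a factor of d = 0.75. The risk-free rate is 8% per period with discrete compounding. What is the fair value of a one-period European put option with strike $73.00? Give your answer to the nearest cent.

Risk-neutral probability p = (1 + 0.08 − 0.75)/(1.3 − 0.75) = 0.3300/0.5500 = 0.6000
Terminal stock prices: S_u = 78, S_d = 45
Terminal payoffs (K − S): max(-5, 0) = 0, max(28, 0) = 28
Node 0 (S = 60): V_0 = 1/1.08·[0.6000·0.0000 + 0.4000·28.0000] = 10.3704

$10.37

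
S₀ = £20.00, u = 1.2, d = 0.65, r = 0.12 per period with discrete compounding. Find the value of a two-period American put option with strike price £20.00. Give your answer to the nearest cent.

Risk-neutral probability p = (1 + 0.12 − 0.65)/(1.2 − 0.65) = 0.4700/0.5500 = 0.8545
Terminal stock prices: S_uu = 28.8, S_ud = 15.6, S_dd = 8.45
Terminal payoffs (K − S): max(-8.8, 0) = 0, max(4.4, 0) = 4.4, max(11.55, 0) = 11.55
Node u (S = 24): continuation = 1/1.12·[0.8545·0.0000 + 0.1455·4.4000] = 0.5714; exercise value = 0.0000 ≤ continuation, so V_u = 0.5714
Node d (S = 13): continuation = 1/1.12·[0.8545·4.4000 + 0.1455·11.5500] = 4.8571; exercise value = 7.0000 > continuation, so V_d = 7.0000 (exercise)
Node 0 (S = 20): continuation = 1/1.12·[0.8545·0.5714 + 0.1455·7.0000] = 1.3451; exercise value = 0.0000 ≤ continuation, so V_0 = 1.3451

£1.35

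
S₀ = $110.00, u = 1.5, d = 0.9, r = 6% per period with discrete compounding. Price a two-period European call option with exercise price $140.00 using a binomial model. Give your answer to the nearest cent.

$9.76

Risk-neutral probability p = (1 + 0.06 − 0.9)/(1.5 − 0.9) = 0.1600/0.6000 = 0.2667
Terminal stock prices: S_uu = 247.5, S_ud = 148.5, S_dd = 89.1
Terminal payoffs (S − K): max(107.5, 0) = 107.5, max(8.5, 0) = 8.5, max(-50.9, 0) = 0
Node u (S = 165): V_u = 1/1.06·[0.2667·107.5000 + 0.7333·8.5000] = 32.9245
Node d (S = 99): V_d = 1/1.06·[0.2667·8.5000 + 0.7333·0.0000] = 2.1384
Node 0 (S = 110): V_0 = 1/1.06·[0.2667·32.9245 + 0.7333·2.1384] = 9.7623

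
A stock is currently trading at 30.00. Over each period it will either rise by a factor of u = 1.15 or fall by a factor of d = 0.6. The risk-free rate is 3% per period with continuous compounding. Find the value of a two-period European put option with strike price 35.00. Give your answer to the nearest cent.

Risk-neutral probability p = (e^0.03 − 0.6)/(1.15 − 0.6) = 0.4305/0.5500 = 0.7826
Terminal stock prices: S_uu = 39.67, S_ud = 20.7, S_dd = 10.8
Terminal payoffs (K − S): max(-4.675, 0) = 0, max(14.3, 0) = 14.3, max(24.2, 0) = 24.2
Node u (S = 34.5): V_u = e^(−0.03)·[0.7826·0.0000 + 0.2174·14.3000] = 3.0163
Node d (S = 18): V_d = e^(−0.03)·[0.7826·14.3000 + 0.2174·24.2000] = 15.9656
Node 0 (S = 30): V_0 = e^(−0.03)·[0.7826·3.0163 + 0.2174·15.9656] = 5.6586

5.66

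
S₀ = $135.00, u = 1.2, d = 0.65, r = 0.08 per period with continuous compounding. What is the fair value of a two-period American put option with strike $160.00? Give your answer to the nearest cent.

$25.00

Risk-neutral probability p = (e^0.08 − 0.65)/(1.2 − 0.65) = 0.4333/0.5500 = 0.7878
Terminal stock prices: S_uu = 194.4, S_ud = 105.3, S_dd = 57.04
Terminal payoffs (K − S): max(-34.4, 0) = 0, max(54.7, 0) = 54.7, max(103, 0) = 103
Node u (S = 162): continuation = e^(−0.08)·[0.7878·0.0000 + 0.2122·54.7000] = 10.7152; exercise value = 0.0000 ≤ continuation, so V_u = 10.7152
Node d (S = 87.75): continuation = e^(−0.08)·[0.7878·54.7000 + 0.2122·102.9625] = 59.9486; exercise value = 72.2500 > continuation, so V_d = 72.2500 (exercise)
Node 0 (S = 135): continuation = e^(−0.08)·[0.7878·10.7152 + 0.2122·72.2500] = 21.9454; exercise value = 25.0000 > continuation, so V_0 = 25.0000 (exercise)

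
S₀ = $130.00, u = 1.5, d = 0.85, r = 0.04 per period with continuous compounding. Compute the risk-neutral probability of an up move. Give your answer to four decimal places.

p = 0.2936

Risk-neutral probability p = (e^0.04 − 0.85)/(1.5 − 0.85) = 0.1908/0.6500 = 0.2936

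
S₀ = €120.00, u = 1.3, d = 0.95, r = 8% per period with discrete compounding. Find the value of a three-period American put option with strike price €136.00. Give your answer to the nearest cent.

€16.00

Risk-neutral probability p = (1 + 0.08 − 0.95)/(1.3 − 0.95) = 0.1300/0.3500 = 0.3714
Terminal stock prices: S_uuu = 263.6, S_uud = 192.7, S_udd = 140.8, S_ddd = 102.9
Terminal payoffs (K − S): max(-127.6, 0) = 0, max(-56.66, 0) = 0, max(-4.79, 0) = 0, max(33.12, 0) = 33.12
Node uu (S = 202.8): continuation = 1/1.08·[0.3714·0.0000 + 0.6286·0.0000] = 0.0000; exercise value = 0.0000 ≤ continuation, so V_uu = 0.0000
Node ud (S = 148.2): continuation = 1/1.08·[0.3714·0.0000 + 0.6286·0.0000] = 0.0000; exercise value = 0.0000 ≤ continuation, so V_ud = 0.0000
Node dd (S = 108.3): continuation = 1/1.08·[0.3714·0.0000 + 0.6286·33.1150] = 19.2733; exercise value = 27.7000 > continuation, so V_dd = 27.7000 (exercise)
Node u (S = 156): continuation = 1/1.08·[0.3714·0.0000 + 0.6286·0.0000] = 0.0000; exercise value = 0.0000 ≤ continuation, so V_u = 0.0000
Node d (S = 114): continuation = 1/1.08·[0.3714·0.0000 + 0.6286·27.7000] = 16.1217; exercise value = 22.0000 > continuation, so V_d = 22.0000 (exercise)
Node 0 (S = 120): continuation = 1/1.08·[0.3714·0.0000 + 0.6286·22.0000] = 12.8042; exercise value = 16.0000 > continuation, so V_0 = 16.0000 (exercise)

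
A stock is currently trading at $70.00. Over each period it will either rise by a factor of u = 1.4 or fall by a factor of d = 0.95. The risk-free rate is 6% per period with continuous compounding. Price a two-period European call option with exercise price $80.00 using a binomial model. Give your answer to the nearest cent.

$7.47

Risk-neutral probability p = (e^0.06 − 0.95)/(1.4 − 0.95) = 0.1118/0.4500 = 0.2485
Terminal stock prices: S_uu = 137.2, S_ud = 93.1, S_dd = 63.17
Terminal payoffs (S − K): max(57.2, 0) = 57.2, max(13.1, 0) = 13.1, max(-16.83, 0) = 0
Node u (S = 98): V_u = e^(−0.06)·[0.2485·57.2000 + 0.7515·13.1000] = 22.6588
Node d (S = 66.5): V_d = e^(−0.06)·[0.2485·13.1000 + 0.7515·0.0000] = 3.0661
Node 0 (S = 70): V_0 = e^(−0.06)·[0.2485·22.6588 + 0.7515·3.0661] = 7.4733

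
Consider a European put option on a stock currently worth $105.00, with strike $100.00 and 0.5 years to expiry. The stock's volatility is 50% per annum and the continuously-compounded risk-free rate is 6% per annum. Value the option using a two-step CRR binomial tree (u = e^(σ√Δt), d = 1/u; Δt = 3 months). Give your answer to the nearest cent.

CRR parameters: u = e^(σ√Δt) = e^(0.5·√0.25) = 1.2840, d = 1/u = 0.7788
Per-period rate: rΔt = 0.06·0.25 = 0.015, so R = e^0.015 = 1.0151
Risk-neutral probability p = (e^0.015 − 0.7788)/(1.2840 − 0.7788) = 0.2363/0.5052 = 0.4677
Terminal stock prices: S_uu = 173.1, S_ud = 105, S_dd = 63.69
Terminal payoffs (K − S): max(-73.12, 0) = 0, max(-5, 0) = 0, max(36.31, 0) = 36.31
Node u (S = 134.8): V_u = e^(−0.015)·[0.4677·0.0000 + 0.5323·0.0000] = 0.0000
Node d (S = 81.77): V_d = e^(−0.015)·[0.4677·0.0000 + 0.5323·36.3143] = 19.0410
Node 0 (S = 105): V_0 = e^(−0.015)·[0.4677·0.0000 + 0.5323·19.0410] = 9.9839

$9.98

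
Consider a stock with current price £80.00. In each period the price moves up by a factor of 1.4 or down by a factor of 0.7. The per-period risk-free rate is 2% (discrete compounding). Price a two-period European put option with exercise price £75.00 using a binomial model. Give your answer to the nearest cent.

£10.14

Risk-neutral probability p = (1 + 0.02 − 0.7)/(1.4 − 0.7) = 0.3200/0.7000 = 0.4571
Terminal stock prices: S_uu = 156.8, S_ud = 78.4, S_dd = 39.2
Terminal payoffs (K − S): max(-81.8, 0) = 0, max(-3.4, 0) = 0, max(35.8, 0) = 35.8
Node u (S = 112): V_u = 1/1.02·[0.4571·0.0000 + 0.5429·0.0000] = 0.0000
Node d (S = 56): V_d = 1/1.02·[0.4571·0.0000 + 0.5429·35.8000] = 19.0532
Node 0 (S = 80): V_0 = 1/1.02·[0.4571·0.0000 + 0.5429·19.0532] = 10.1404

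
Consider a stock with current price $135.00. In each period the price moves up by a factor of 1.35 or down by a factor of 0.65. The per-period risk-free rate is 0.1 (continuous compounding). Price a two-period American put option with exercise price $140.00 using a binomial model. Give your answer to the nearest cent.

$20.55

Risk-neutral probability p = (e^0.1 − 0.65)/(1.35 − 0.65) = 0.4552/0.7000 = 0.6502
Terminal stock prices: S_uu = 246, S_ud = 118.5, S_dd = 57.04
Terminal payoffs (K − S): max(-106, 0) = 0, max(21.54, 0) = 21.54, max(82.96, 0) = 82.96
Node u (S = 182.2): continuation = e^(−0.1)·[0.6502·0.0000 + 0.3498·21.5375] = 6.8160; exercise value = 0.0000 ≤ continuation, so V_u = 6.8160
Node d (S = 87.75): continuation = e^(−0.1)·[0.6502·21.5375 + 0.3498·82.9625] = 38.9272; exercise value = 52.2500 > continuation, so V_d = 52.2500 (exercise)
Node 0 (S = 135): continuation = e^(−0.1)·[0.6502·6.8160 + 0.3498·52.2500] = 20.5460; exercise value = 5.0000 ≤ continuation, so V_0 = 20.5460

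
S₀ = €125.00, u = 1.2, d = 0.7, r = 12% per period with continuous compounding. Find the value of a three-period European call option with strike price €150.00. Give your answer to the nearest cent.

Risk-neutral probability p = (e^0.12 − 0.7)/(1.2 − 0.7) = 0.4275/0.5000 = 0.8550
Terminal stock prices: S_uuu = 216, S_uud = 126, S_udd = 73.5, S_ddd = 42.87
Terminal payoffs (S − K): max(66, 0) = 66, max(-24, 0) = 0, max(-76.5, 0) = 0, max(-107.1, 0) = 0
Node uu (S = 180): V_uu = e^(−0.12)·[0.8550·66.0000 + 0.1450·0.0000] = 50.0486
Node ud (S = 105): V_ud = e^(−0.12)·[0.8550·0.0000 + 0.1450·0.0000] = 0.0000
Node dd (S = 61.25): V_dd = e^(−0.12)·[0.8550·0.0000 + 0.1450·0.0000] = 0.0000
Node u (S = 150): V_u = e^(−0.12)·[0.8550·50.0486 + 0.1450·0.0000] = 37.9524
Node d (S = 87.5): V_d = e^(−0.12)·[0.8550·0.0000 + 0.1450·0.0000] = 0.0000
Node 0 (S = 125): V_0 = e^(−0.12)·[0.8550·37.9524 + 0.1450·0.0000] = 28.7797

€28.78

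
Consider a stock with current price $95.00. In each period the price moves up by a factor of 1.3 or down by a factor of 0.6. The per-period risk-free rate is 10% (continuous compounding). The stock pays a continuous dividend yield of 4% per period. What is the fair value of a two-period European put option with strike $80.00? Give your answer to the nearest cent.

Per-period risk-free factor R = e^0.1 = 1.1052; dividend-adjusted growth = e^(0.1−0.04) = 1.0618.
Risk-neutral probability p = (1.0618 − 0.6)/(1.3 − 0.6) = 0.4618/0.7000 = 0.6598
Terminal stock prices: S_uu = 160.6, S_ud = 74.1, S_dd = 34.2
Terminal payoffs (K − S): max(-80.55, 0) = 0, max(5.9, 0) = 5.9, max(45.8, 0) = 45.8
Node u (S = 123.5): V_u = e^(−0.1)·[0.6598·0.0000 + 0.3402·5.9000] = 1.8164
Node d (S = 57): V_d = e^(−0.1)·[0.6598·5.9000 + 0.3402·45.8000] = 17.6220
Node 0 (S = 95): V_0 = e^(−0.1)·[0.6598·1.8164 + 0.3402·17.6220] = 6.5094

$6.51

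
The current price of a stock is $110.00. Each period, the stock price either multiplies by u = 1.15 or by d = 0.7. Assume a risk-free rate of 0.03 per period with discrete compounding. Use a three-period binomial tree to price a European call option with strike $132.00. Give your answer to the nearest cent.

$12.74

Risk-neutral probability p = (1 + 0.03 − 0.7)/(1.15 − 0.7) = 0.3300/0.4500 = 0.7333
Terminal stock prices: S_uuu = 167.3, S_uud = 101.8, S_udd = 61.98, S_ddd = 37.73
Terminal payoffs (S − K): max(35.3, 0) = 35.3, max(-30.17, 0) = 0, max(-70.02, 0) = 0, max(-94.27, 0) = 0
Node uu (S = 145.5): V_uu = 1/1.03·[0.7333·35.2962 + 0.2667·0.0000] = 25.1300
Node ud (S = 88.55): V_ud = 1/1.03·[0.7333·0.0000 + 0.2667·0.0000] = 0.0000
Node dd (S = 53.9): V_dd = 1/1.03·[0.7333·0.0000 + 0.2667·0.0000] = 0.0000
Node u (S = 126.5): V_u = 1/1.03·[0.7333·25.1300 + 0.2667·0.0000] = 17.8919
Node d (S = 77): V_d = 1/1.03·[0.7333·0.0000 + 0.2667·0.0000] = 0.0000
Node 0 (S = 110): V_0 = 1/1.03·[0.7333·17.8919 + 0.2667·0.0000] = 12.7386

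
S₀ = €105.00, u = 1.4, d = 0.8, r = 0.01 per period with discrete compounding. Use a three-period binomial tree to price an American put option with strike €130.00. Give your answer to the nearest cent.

€36.32

Risk-neutral probability p = (1 + 0.01 − 0.8)/(1.4 − 0.8) = 0.2100/0.6000 = 0.3500
Terminal stock prices: S_uuu = 288.1, S_uud = 164.6, S_udd = 94.08, S_ddd = 53.76
Terminal payoffs (K − S): max(-158.1, 0) = 0, max(-34.64, 0) = 0, max(35.92, 0) = 35.92, max(76.24, 0) = 76.24
Node uu (S = 205.8): continuation = 1/1.01·[0.3500·0.0000 + 0.6500·0.0000] = 0.0000; exercise value = 0.0000 ≤ continuation, so V_uu = 0.0000
Node ud (S = 117.6): continuation = 1/1.01·[0.3500·0.0000 + 0.6500·35.9200] = 23.1168; exercise value = 12.4000 ≤ continuation, so V_ud = 23.1168
Node dd (S = 67.2): continuation = 1/1.01·[0.3500·35.9200 + 0.6500·76.2400] = 61.5129; exercise value = 62.8000 > continuation, so V_dd = 62.8000 (exercise)
Node u (S = 147): continuation = 1/1.01·[0.3500·0.0000 + 0.6500·23.1168] = 14.8772; exercise value = 0.0000 ≤ continuation, so V_u = 14.8772
Node d (S = 84): continuation = 1/1.01·[0.3500·23.1168 + 0.6500·62.8000] = 48.4266; exercise value = 46.0000 ≤ continuation, so V_d = 48.4266
Node 0 (S = 105): continuation = 1/1.01·[0.3500·14.8772 + 0.6500·48.4266] = 36.3211; exercise value = 25.0000 ≤ continuation, so V_0 = 36.3211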